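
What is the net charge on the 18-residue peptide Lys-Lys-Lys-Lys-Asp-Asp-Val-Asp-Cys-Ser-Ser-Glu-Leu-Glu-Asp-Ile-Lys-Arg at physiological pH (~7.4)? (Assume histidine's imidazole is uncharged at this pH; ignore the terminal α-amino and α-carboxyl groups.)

The side chains ionized at physiological pH are Lys/Arg (+1) and Asp/Glu (−1); with His treated as neutral, nothing else contributes.
Positive (K, R): Lys1, Lys2, Lys3, Lys4, Lys17, Arg18 → +6.
Negative (D, E): Asp5, Asp6, Asp8, Glu12, Glu14, Asp15 → −6.
Net charge = (+6) + (−6) = 0.

0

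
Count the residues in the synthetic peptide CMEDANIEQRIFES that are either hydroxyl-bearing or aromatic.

Hydroxyl-bearing: S, T, Y. Aromatic: F, W, Y.
Hydroxyl-bearing residues here: S14 (1).
Aromatic residues here: F12 (1).
(Y belongs to both groups, but none appear in this sequence.) Total = 1 + 1 = 2.

2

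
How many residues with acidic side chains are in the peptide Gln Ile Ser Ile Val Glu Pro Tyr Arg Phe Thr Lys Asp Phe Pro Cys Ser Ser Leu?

2

The acidic residues are Asp (D) and Glu (E), whose side chains end in a carboxylate group.
Matching residues: Glu6, Asp13.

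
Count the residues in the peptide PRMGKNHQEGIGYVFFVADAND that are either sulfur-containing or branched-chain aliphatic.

4

Sulfur-containing: C, M. Branched-chain aliphatic: I, L, V.
Sulfur-containing residues here: M3 (1).
Branched-chain aliphatic residues here: I11, V14, V17 (3).
The two groups share no amino acid, so total = 1 + 3 = 4.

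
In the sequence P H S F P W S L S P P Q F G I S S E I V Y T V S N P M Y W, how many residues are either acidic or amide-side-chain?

3

Acidic: D, E. Amide-side-chain: N, Q.
Acidic residues here: E18 (1).
Amide-side-chain residues here: Q12, N25 (2).
The two groups share no amino acid, so total = 1 + 2 = 3.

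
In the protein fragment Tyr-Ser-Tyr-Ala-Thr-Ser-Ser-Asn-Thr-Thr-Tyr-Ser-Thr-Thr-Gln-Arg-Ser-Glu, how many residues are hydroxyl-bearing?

S, T, and Y are the three residues with a side-chain hydroxyl.
Matching residues: Tyr1, Ser2, Tyr3, Thr5, Ser6, Ser7, Thr9, Thr10, Tyr11, Ser12, Thr13, Thr14, Ser17.

13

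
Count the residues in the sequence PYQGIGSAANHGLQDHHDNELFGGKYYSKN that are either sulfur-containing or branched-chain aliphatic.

Sulfur-containing: C, M. Branched-chain aliphatic: I, L, V.
Sulfur-containing residues here: none (0).
Branched-chain aliphatic residues here: I5, L13, L21 (3).
The two groups share no amino acid, so total = 0 + 3 = 3.

3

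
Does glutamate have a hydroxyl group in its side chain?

No

The –OH-bearing residues are Ser, Thr (aliphatic alcohols), and Tyr (phenol).
Glutamate is not in this group.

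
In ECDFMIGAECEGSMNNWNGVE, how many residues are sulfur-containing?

4

Cysteine (C, thiol) and methionine (M, thioether) are the two sulfur-containing amino acids.
Matching residues: C2, M5, C10, M14.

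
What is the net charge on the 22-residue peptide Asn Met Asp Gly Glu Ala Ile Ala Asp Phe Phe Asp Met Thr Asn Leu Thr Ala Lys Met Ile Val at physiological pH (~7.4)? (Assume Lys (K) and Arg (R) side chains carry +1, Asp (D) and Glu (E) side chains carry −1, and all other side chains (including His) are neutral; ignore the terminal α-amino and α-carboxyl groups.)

-3

Positive (K, R): Lys19 → +1.
Negative (D, E): Asp3, Glu5, Asp9, Asp12 → −4.
Net charge = (+1) + (−4) = −3.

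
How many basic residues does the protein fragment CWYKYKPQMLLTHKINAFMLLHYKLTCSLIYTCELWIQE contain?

The basic amino acids are Lys (K), Arg (R), and His (H).
Matching residues: K4, K6, H13, K14, H22, K24.

6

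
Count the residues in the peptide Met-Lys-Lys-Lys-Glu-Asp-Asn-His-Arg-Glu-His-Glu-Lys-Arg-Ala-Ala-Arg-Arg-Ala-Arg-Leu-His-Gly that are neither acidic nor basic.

Acidic: D, E. Basic: K, R, H. All other residues are neither.
Matching residues: Met1, Asn7, Ala15, Ala16, Ala19, Leu21, Gly23.

7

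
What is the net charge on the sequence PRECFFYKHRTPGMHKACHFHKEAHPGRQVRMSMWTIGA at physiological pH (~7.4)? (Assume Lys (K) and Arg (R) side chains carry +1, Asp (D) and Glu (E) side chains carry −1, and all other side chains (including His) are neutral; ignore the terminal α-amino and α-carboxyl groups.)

+5

Positive (K, R): R2, K8, R10, K16, K22, R28, R31 → +7.
Negative (D, E): E3, E23 → −2.
Net charge = (+7) + (−2) = +5.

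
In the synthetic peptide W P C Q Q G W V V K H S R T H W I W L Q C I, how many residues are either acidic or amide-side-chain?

3

Acidic: D, E. Amide-side-chain: N, Q.
Acidic residues here: none (0).
Amide-side-chain residues here: Q4, Q5, Q20 (3).
The two groups share no amino acid, so total = 0 + 3 = 3.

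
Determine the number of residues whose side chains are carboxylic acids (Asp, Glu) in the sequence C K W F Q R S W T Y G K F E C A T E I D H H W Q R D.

Matching residues: E14, E18, D20, D26.

4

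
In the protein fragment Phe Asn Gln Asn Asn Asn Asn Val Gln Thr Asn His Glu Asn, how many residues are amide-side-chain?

9

Asparagine (N) and glutamine (Q) have uncharged amide side chains.
Matching residues: Asn2, Gln3, Asn4, Asn5, Asn6, Asn7, Gln9, Asn11, Asn14.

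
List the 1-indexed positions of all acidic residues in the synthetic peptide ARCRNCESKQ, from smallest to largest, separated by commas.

7

Aspartate (D) and glutamate (E) have carboxylic-acid side chains and are the acidic amino acids.
Matching residues: E7.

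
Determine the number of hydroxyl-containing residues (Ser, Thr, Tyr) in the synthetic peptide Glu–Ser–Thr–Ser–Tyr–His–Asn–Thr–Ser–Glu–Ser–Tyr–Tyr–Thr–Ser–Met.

Matching residues: Ser2, Thr3, Ser4, Tyr5, Thr8, Ser9, Ser11, Tyr12, Tyr13, Thr14, Ser15.

11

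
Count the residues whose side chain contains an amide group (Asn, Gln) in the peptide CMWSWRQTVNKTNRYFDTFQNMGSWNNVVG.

7

Matching residues: Q7, N10, N13, Q20, N21, N26, N27.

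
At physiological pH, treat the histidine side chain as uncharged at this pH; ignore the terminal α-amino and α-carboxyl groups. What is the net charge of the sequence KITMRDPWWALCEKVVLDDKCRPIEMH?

At pH ~7.4 the Lys and Arg side chains are protonated (+1), the Asp and Glu side chains are deprotonated (−1), and with His taken as neutral all other side chains carry no charge.
Positive (K, R): K1, R5, K14, K20, R22 → +5.
Negative (D, E): D6, E13, D18, D19, E25 → −5.
Net charge = (+5) + (−5) = 0.

0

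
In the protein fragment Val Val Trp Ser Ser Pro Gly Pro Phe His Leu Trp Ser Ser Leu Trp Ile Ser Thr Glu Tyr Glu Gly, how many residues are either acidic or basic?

Acidic: D, E. Basic: H, K, R.
Acidic residues here: Glu20, Glu22 (2).
Basic residues here: His10 (1).
The two groups share no amino acid, so total = 2 + 1 = 3.

3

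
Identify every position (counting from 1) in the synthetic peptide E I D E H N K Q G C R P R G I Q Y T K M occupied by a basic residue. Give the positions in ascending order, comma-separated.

The basic amino acids are Lys (K), Arg (R), and His (H).
Matching residues: H5, K7, R11, R13, K19.

5, 7, 11, 13, 19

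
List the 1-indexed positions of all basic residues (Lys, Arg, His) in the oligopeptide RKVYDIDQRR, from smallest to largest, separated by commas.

1, 2, 9, 10

Matching residues: R1, K2, R9, R10.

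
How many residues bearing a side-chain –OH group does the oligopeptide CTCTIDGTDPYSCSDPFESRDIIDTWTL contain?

9

Serine (S), threonine (T), and tyrosine (Y) each carry a hydroxyl group on the side chain.
Matching residues: T2, T4, T8, Y11, S12, S14, S19, T25, T27.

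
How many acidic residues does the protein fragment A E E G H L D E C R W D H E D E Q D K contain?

9

Aspartate (D) and glutamate (E) have carboxylic-acid side chains and are the acidic amino acids.
Matching residues: E2, E3, D7, E8, D12, E14, D15, E16, D18.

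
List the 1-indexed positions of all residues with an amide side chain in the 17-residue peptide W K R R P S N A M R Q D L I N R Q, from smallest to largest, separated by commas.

7, 11, 15, 17

Asparagine (N) and glutamine (Q) have uncharged amide side chains.
Matching residues: N7, Q11, N15, Q17.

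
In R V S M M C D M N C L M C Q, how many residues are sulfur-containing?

The sulfur-bearing residues are cysteine (–SH) and methionine (–S–CH₃).
Matching residues: M4, M5, C6, M8, C10, M12, C13.

7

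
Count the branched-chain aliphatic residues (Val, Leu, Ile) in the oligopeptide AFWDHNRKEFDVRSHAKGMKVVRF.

3

Matching residues: V12, V21, V22.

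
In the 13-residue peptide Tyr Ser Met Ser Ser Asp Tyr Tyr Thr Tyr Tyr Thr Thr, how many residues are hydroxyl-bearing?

Serine (S), threonine (T), and tyrosine (Y) each carry a hydroxyl group on the side chain.
Matching residues: Tyr1, Ser2, Ser4, Ser5, Tyr7, Tyr8, Thr9, Tyr10, Tyr11, Thr12, Thr13.

11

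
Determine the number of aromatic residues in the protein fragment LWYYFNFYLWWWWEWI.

11

The aromatic amino acids are Phe (F, benzyl), Trp (W, indole), and Tyr (Y, phenol).
Matching residues: W2, Y3, Y4, F5, F7, Y8, W10, W11, W12, W13, W15.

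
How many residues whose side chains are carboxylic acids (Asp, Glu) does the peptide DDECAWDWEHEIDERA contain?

8

Matching residues: D1, D2, E3, D7, E9, E11, D13, E14.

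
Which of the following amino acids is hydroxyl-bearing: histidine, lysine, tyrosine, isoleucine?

The –OH-bearing residues are Ser, Thr (aliphatic alcohols), and Tyr (phenol).
Of the listed options, only tyrosine belongs to this group.

tyrosine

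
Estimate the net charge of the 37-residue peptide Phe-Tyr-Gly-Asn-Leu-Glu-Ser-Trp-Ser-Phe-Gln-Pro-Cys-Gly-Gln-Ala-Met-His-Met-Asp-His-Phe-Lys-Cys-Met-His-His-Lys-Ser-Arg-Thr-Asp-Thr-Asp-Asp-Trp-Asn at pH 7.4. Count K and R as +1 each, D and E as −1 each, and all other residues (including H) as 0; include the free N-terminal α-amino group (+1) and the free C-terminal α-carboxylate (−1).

-2

Positive (K, R): Lys23, Lys28, Arg30 → +3.
Negative (D, E): Glu6, Asp20, Asp32, Asp34, Asp35 → −5.
The N-terminus (+1) and C-terminus (−1) cancel.
Net charge = (+3) + (−5) = −2.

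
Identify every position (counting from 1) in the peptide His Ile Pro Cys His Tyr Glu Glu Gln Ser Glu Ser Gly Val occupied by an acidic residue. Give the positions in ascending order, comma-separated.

Aspartate (D) and glutamate (E) have carboxylic-acid side chains and are the acidic amino acids.
Matching residues: Glu7, Glu8, Glu11.

7, 8, 11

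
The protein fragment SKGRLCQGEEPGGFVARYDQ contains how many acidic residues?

Only D (aspartate) and E (glutamate) carry a side-chain carboxylic acid.
Matching residues: E9, E10, D19.

3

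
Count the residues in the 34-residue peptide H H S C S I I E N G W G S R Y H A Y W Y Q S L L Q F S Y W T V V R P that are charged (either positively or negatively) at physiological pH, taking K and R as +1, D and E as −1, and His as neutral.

Charged side chains at pH ~7.4: K, R (positive); D, E (negative).
Matching residues: E8, R14, R33.

3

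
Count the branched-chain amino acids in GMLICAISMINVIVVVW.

V, L, and I make up the branched-chain aliphatic group.
Matching residues: L3, I4, I7, I10, V12, I13, V14, V15, V16.

9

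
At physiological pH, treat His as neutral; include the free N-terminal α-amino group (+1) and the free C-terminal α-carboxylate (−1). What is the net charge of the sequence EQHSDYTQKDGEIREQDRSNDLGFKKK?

The side chains ionized at physiological pH are Lys/Arg (+1) and Asp/Glu (−1); with His treated as neutral, nothing else contributes.
Positive (K, R): K9, R14, R18, K25, K26, K27 → +6.
Negative (D, E): E1, D5, D10, E12, E15, D17, D21 → −7.
The N-terminus (+1) and C-terminus (−1) cancel.
Net charge = (+6) + (−7) = −1.

-1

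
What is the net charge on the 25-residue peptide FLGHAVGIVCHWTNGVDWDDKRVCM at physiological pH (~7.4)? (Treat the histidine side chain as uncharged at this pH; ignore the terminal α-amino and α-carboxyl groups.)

-1

At pH ~7.4 the Lys and Arg side chains are protonated (+1), the Asp and Glu side chains are deprotonated (−1), and with His taken as neutral all other side chains carry no charge.
Positive (K, R): K21, R22 → +2.
Negative (D, E): D17, D19, D20 → −3.
Net charge = (+2) + (−3) = −1.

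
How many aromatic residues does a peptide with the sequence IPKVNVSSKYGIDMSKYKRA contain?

2

Phenylalanine (F), tryptophan (W), and tyrosine (Y) have aromatic ring side chains.
Matching residues: Y10, Y17.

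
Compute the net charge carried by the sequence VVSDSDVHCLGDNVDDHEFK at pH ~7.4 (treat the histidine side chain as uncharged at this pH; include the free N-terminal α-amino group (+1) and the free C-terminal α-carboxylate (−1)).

At pH ~7.4 the Lys and Arg side chains are protonated (+1), the Asp and Glu side chains are deprotonated (−1), and with His taken as neutral all other side chains carry no charge.
Positive (K, R): K20 → +1.
Negative (D, E): D4, D6, D12, D15, D16, E18 → −6.
The N-terminus (+1) and C-terminus (−1) cancel.
Net charge = (+1) + (−6) = −5.

-5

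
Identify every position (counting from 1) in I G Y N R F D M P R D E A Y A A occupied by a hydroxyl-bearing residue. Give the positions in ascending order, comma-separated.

3, 14

Serine (S), threonine (T), and tyrosine (Y) each carry a hydroxyl group on the side chain.
Matching residues: Y3, Y14.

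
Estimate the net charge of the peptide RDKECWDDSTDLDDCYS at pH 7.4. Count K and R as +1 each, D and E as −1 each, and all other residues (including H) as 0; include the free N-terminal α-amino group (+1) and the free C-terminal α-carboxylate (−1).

Positive (K, R): R1, K3 → +2.
Negative (D, E): D2, E4, D7, D8, D11, D13, D14 → −7.
The N-terminus (+1) and C-terminus (−1) cancel.
Net charge = (+2) + (−7) = −5.

-5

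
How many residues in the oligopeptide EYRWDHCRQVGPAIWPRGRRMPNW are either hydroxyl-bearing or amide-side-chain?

Hydroxyl-bearing: S, T, Y. Amide-side-chain: N, Q.
Hydroxyl-bearing residues here: Y2 (1).
Amide-side-chain residues here: Q9, N23 (2).
The two groups share no amino acid, so total = 1 + 2 = 3.

3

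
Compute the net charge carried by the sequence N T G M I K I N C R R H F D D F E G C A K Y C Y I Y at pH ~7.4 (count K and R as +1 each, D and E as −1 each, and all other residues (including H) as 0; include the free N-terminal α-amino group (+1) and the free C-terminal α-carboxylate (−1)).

+1

Positive (K, R): K6, R10, R11, K21 → +4.
Negative (D, E): D14, D15, E17 → −3.
The N-terminus (+1) and C-terminus (−1) cancel.
Net charge = (+4) + (−3) = +1.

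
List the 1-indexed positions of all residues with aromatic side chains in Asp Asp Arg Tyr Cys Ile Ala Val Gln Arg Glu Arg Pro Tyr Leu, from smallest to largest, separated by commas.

F, W, and Y each carry an aromatic ring on the side chain.
Matching residues: Tyr4, Tyr14.

4, 14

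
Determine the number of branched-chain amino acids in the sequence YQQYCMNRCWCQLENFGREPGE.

V, L, and I make up the branched-chain aliphatic group.
Matching residues: L13.

1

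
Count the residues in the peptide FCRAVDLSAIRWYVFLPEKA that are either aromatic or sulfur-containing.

Aromatic: F, W, Y. Sulfur-containing: C, M.
Aromatic residues here: F1, W12, Y13, F15 (4).
Sulfur-containing residues here: C2 (1).
The two groups share no amino acid, so total = 4 + 1 = 5.

5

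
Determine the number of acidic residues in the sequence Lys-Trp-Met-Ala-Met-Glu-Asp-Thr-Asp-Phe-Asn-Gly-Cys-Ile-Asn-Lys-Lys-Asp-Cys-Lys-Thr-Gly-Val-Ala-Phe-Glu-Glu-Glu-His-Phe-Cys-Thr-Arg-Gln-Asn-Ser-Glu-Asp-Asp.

The acidic residues are Asp (D) and Glu (E), whose side chains end in a carboxylate group.
Matching residues: Glu6, Asp7, Asp9, Asp18, Glu26, Glu27, Glu28, Glu37, Asp38, Asp39.

10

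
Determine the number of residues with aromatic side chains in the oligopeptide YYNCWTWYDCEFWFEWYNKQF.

F, W, and Y each carry an aromatic ring on the side chain.
Matching residues: Y1, Y2, W5, W7, Y8, F12, W13, F14, W16, Y17, F21.

11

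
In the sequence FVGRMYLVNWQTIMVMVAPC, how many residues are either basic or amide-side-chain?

3

Basic: H, K, R. Amide-side-chain: N, Q.
Basic residues here: R4 (1).
Amide-side-chain residues here: N9, Q11 (2).
The two groups share no amino acid, so total = 1 + 2 = 3.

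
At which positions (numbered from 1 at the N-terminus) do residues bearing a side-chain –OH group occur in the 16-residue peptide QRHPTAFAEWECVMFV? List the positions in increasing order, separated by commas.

The –OH-bearing residues are Ser, Thr (aliphatic alcohols), and Tyr (phenol).
Matching residues: T5.

5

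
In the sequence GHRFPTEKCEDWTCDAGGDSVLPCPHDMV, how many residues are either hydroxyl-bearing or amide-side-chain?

Hydroxyl-bearing: S, T, Y. Amide-side-chain: N, Q.
Hydroxyl-bearing residues here: T6, T13, S20 (3).
Amide-side-chain residues here: none (0).
The two groups share no amino acid, so total = 3 + 0 = 3.

3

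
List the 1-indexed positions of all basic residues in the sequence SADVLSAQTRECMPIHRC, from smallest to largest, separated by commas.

10, 16, 17

The basic amino acids are Lys (K), Arg (R), and His (H).
Matching residues: R10, H16, R17.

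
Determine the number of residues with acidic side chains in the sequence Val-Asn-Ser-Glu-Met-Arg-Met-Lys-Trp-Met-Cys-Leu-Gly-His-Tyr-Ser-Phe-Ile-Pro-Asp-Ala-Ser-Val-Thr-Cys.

Aspartate (D) and glutamate (E) have carboxylic-acid side chains and are the acidic amino acids.
Matching residues: Glu4, Asp20.

2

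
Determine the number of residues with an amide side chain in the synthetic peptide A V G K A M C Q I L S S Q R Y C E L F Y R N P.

3

Only N (asparagine) and Q (glutamine) carry a side-chain carboxamide.
Matching residues: Q8, Q13, N22.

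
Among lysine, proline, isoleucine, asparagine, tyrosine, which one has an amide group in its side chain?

Only N (asparagine) and Q (glutamine) carry a side-chain carboxamide.
Of the listed options, only asparagine belongs to this group.

asparagine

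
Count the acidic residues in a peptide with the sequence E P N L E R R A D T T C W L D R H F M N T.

4

Aspartate (D) and glutamate (E) have carboxylic-acid side chains and are the acidic amino acids.
Matching residues: E1, E5, D9, D15.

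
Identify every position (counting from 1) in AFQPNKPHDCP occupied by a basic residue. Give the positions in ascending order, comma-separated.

6, 8

K, R, and H are the three residues with basic side chains (ε-amine, guanidinium, and imidazole respectively).
Matching residues: K6, H8.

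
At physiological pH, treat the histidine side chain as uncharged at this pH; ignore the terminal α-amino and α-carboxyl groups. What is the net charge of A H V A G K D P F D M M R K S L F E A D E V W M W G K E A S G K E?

At pH ~7.4 the Lys and Arg side chains are protonated (+1), the Asp and Glu side chains are deprotonated (−1), and with His taken as neutral all other side chains carry no charge.
Positive (K, R): K6, R13, K14, K27, K32 → +5.
Negative (D, E): D7, D10, E18, D20, E21, E28, E33 → −7.
Net charge = (+5) + (−7) = −2.

-2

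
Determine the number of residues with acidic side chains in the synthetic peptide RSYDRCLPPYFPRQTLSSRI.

Aspartate (D) and glutamate (E) have carboxylic-acid side chains and are the acidic amino acids.
Matching residues: D4.

1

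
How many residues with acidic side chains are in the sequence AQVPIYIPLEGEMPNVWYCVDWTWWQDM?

4

Aspartate (D) and glutamate (E) have carboxylic-acid side chains and are the acidic amino acids.
Matching residues: E10, E12, D21, D27.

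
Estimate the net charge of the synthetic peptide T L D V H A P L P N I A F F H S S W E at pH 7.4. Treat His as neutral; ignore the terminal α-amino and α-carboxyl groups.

-2

At pH ~7.4 the Lys and Arg side chains are protonated (+1), the Asp and Glu side chains are deprotonated (−1), and with His taken as neutral all other side chains carry no charge.
Positive (K, R): none → +0.
Negative (D, E): D3, E19 → −2.
Net charge = (+0) + (−2) = −2.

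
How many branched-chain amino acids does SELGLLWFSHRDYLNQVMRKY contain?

The BCAAs are Val, Leu, and Ile — aliphatic side chains with a branch point.
Matching residues: L3, L5, L6, L14, V17.

5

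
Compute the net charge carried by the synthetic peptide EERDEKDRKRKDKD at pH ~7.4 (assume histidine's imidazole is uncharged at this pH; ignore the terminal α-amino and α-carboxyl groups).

0

Near pH 7.4, K and R contribute +1 each, D and E contribute −1 each, and every other side chain (His included, as stated) is uncharged.
Positive (K, R): R3, K6, R8, K9, R10, K11, K13 → +7.
Negative (D, E): E1, E2, D4, E5, D7, D12, D14 → −7.
Net charge = (+7) + (−7) = 0.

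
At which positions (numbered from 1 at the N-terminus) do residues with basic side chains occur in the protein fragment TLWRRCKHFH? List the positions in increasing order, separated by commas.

4, 5, 7, 8, 10

K, R, and H are the three residues with basic side chains (ε-amine, guanidinium, and imidazole respectively).
Matching residues: R4, R5, K7, H8, H10.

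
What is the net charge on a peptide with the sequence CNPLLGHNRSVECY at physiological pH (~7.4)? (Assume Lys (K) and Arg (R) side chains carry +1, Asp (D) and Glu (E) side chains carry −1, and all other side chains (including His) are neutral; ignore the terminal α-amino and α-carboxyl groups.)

Positive (K, R): R9 → +1.
Negative (D, E): E12 → −1.
Net charge = (+1) + (−1) = 0.

0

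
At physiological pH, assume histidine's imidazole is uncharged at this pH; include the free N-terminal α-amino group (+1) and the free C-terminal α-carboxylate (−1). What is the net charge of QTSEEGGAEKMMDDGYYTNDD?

-6

Near pH 7.4, K and R contribute +1 each, D and E contribute −1 each, and every other side chain (His included, as stated) is uncharged.
Positive (K, R): K10 → +1.
Negative (D, E): E4, E5, E9, D13, D14, D20, D21 → −7.
The N-terminus (+1) and C-terminus (−1) cancel.
Net charge = (+1) + (−7) = −6.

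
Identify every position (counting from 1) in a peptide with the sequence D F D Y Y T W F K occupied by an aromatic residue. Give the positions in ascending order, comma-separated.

The aromatic amino acids are Phe (F, benzyl), Trp (W, indole), and Tyr (Y, phenol).
Matching residues: F2, Y4, Y5, W7, F8.

2, 4, 5, 7, 8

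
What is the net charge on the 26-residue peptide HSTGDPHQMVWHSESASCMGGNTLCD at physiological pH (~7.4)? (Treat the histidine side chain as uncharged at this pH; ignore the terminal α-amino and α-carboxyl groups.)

Near pH 7.4, K and R contribute +1 each, D and E contribute −1 each, and every other side chain (His included, as stated) is uncharged.
Positive (K, R): none → +0.
Negative (D, E): D5, E14, D26 → −3.
Net charge = (+0) + (−3) = −3.

-3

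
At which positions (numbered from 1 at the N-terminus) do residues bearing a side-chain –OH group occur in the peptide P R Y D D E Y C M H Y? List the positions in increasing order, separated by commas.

3, 7, 11

The –OH-bearing residues are Ser, Thr (aliphatic alcohols), and Tyr (phenol).
Matching residues: Y3, Y7, Y11.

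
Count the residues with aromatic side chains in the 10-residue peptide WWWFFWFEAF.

Phenylalanine (F), tryptophan (W), and tyrosine (Y) have aromatic ring side chains.
Matching residues: W1, W2, W3, F4, F5, W6, F7, F10.

8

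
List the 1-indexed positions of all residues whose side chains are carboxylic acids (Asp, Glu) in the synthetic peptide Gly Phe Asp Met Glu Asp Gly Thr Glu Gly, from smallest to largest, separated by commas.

3, 5, 6, 9

Matching residues: Asp3, Glu5, Asp6, Glu9.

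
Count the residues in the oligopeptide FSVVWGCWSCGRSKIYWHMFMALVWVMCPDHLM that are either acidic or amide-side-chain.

1

Acidic: D, E. Amide-side-chain: N, Q.
Acidic residues here: D30 (1).
Amide-side-chain residues here: none (0).
The two groups share no amino acid, so total = 1 + 0 = 1.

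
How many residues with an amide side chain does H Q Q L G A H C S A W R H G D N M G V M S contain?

The amide-side-chain residues are Asn (N) and Gln (Q).
Matching residues: Q2, Q3, N16.

3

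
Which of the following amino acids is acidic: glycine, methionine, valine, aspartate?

The acidic residues are Asp (D) and Glu (E), whose side chains end in a carboxylate group.
Of the listed options, only aspartate belongs to this group.

aspartate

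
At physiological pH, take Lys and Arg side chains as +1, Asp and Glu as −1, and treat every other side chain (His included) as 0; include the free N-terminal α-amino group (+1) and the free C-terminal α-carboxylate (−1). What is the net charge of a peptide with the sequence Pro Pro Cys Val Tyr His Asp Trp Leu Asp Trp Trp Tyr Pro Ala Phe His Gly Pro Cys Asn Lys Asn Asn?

Positive (K, R): Lys22 → +1.
Negative (D, E): Asp7, Asp10 → −2.
The N-terminus (+1) and C-terminus (−1) cancel.
Net charge = (+1) + (−2) = −1.

-1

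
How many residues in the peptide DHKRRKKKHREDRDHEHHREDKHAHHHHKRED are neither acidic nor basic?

1

Acidic: D, E. Basic: K, R, H. All other residues are neither.
Matching residues: A24.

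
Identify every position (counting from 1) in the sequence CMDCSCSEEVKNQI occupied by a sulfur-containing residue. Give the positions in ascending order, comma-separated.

1, 2, 4, 6

Matching residues: C1, M2, C4, C6.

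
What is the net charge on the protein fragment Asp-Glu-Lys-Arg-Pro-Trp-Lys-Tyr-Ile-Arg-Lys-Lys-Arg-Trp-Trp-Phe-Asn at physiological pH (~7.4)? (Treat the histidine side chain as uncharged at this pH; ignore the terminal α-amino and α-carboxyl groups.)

+5

Near pH 7.4, K and R contribute +1 each, D and E contribute −1 each, and every other side chain (His included, as stated) is uncharged.
Positive (K, R): Lys3, Arg4, Lys7, Arg10, Lys11, Lys12, Arg13 → +7.
Negative (D, E): Asp1, Glu2 → −2.
Net charge = (+7) + (−2) = +5.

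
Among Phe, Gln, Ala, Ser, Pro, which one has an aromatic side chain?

The aromatic amino acids are Phe (F, benzyl), Trp (W, indole), and Tyr (Y, phenol).
Of the listed options, only Phe belongs to this group.

Phe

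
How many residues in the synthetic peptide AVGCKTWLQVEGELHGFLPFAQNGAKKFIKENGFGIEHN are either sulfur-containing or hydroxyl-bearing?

Sulfur-containing: C, M. Hydroxyl-bearing: S, T, Y.
Sulfur-containing residues here: C4 (1).
Hydroxyl-bearing residues here: T6 (1).
The two groups share no amino acid, so total = 1 + 1 = 2.

2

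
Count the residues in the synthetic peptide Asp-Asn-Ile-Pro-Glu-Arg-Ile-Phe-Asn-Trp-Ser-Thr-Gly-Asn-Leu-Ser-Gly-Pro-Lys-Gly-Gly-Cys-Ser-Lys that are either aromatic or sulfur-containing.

Aromatic: F, W, Y. Sulfur-containing: C, M.
Aromatic residues here: Phe8, Trp10 (2).
Sulfur-containing residues here: Cys22 (1).
The two groups share no amino acid, so total = 2 + 1 = 3.

3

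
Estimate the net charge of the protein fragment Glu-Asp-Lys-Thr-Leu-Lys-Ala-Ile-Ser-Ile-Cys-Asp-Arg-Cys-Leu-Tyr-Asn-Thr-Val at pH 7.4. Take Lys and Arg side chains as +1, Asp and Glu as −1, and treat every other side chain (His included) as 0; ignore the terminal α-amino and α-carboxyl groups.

0

Positive (K, R): Lys3, Lys6, Arg13 → +3.
Negative (D, E): Glu1, Asp2, Asp12 → −3.
Net charge = (+3) + (−3) = 0.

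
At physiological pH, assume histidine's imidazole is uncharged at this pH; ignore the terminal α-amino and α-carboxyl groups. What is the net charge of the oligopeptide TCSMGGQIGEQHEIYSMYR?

At pH ~7.4 the Lys and Arg side chains are protonated (+1), the Asp and Glu side chains are deprotonated (−1), and with His taken as neutral all other side chains carry no charge.
Positive (K, R): R19 → +1.
Negative (D, E): E10, E13 → −2.
Net charge = (+1) + (−2) = −1.

-1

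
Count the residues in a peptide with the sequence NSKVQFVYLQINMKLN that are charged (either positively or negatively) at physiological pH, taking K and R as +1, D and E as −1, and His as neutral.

2

Charged side chains at pH ~7.4: K, R (positive); D, E (negative).
Matching residues: K3, K14.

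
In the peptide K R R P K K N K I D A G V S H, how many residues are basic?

7

The basic amino acids are Lys (K), Arg (R), and His (H).
Matching residues: K1, R2, R3, K5, K6, K8, H15.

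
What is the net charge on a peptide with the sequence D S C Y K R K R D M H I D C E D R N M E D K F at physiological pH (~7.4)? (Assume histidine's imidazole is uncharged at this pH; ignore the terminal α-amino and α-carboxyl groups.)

At pH ~7.4 the Lys and Arg side chains are protonated (+1), the Asp and Glu side chains are deprotonated (−1), and with His taken as neutral all other side chains carry no charge.
Positive (K, R): K5, R6, K7, R8, R17, K22 → +6.
Negative (D, E): D1, D9, D13, E15, D16, E20, D21 → −7.
Net charge = (+6) + (−7) = −1.

-1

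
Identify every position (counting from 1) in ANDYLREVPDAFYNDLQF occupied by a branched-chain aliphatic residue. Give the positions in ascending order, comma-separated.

V, L, and I make up the branched-chain aliphatic group.
Matching residues: L5, V8, L16.

5, 8, 16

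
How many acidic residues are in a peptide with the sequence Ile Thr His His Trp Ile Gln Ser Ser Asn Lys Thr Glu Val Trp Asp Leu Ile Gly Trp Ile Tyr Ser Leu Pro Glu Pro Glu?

Only D (aspartate) and E (glutamate) carry a side-chain carboxylic acid.
Matching residues: Glu13, Asp16, Glu26, Glu28.

4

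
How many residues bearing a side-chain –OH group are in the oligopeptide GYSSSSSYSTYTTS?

S, T, and Y are the three residues with a side-chain hydroxyl.
Matching residues: Y2, S3, S4, S5, S6, S7, Y8, S9, T10, Y11, T12, T13, S14.

13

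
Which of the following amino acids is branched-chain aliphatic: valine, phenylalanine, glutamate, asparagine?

The BCAAs are Val, Leu, and Ile — aliphatic side chains with a branch point.
Of the listed options, only valine belongs to this group.

valine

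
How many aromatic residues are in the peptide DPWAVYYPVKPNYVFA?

F, W, and Y each carry an aromatic ring on the side chain.
Matching residues: W3, Y6, Y7, Y13, F15.

5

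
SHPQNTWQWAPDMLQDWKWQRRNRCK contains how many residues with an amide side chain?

6

Only N (asparagine) and Q (glutamine) carry a side-chain carboxamide.
Matching residues: Q4, N5, Q8, Q15, Q20, N23.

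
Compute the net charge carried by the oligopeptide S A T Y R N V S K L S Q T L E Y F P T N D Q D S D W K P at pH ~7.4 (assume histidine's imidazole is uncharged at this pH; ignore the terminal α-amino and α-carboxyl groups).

-1

At pH ~7.4 the Lys and Arg side chains are protonated (+1), the Asp and Glu side chains are deprotonated (−1), and with His taken as neutral all other side chains carry no charge.
Positive (K, R): R5, K9, K27 → +3.
Negative (D, E): E15, D21, D23, D25 → −4.
Net charge = (+3) + (−4) = −1.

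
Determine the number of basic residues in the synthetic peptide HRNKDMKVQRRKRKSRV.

The basic amino acids are Lys (K), Arg (R), and His (H).
Matching residues: H1, R2, K4, K7, R10, R11, K12, R13, K14, R16.

10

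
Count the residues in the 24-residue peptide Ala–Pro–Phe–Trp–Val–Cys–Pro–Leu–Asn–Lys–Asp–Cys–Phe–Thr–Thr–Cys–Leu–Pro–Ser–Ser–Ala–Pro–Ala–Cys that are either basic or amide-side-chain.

Basic: H, K, R. Amide-side-chain: N, Q.
Basic residues here: Lys10 (1).
Amide-side-chain residues here: Asn9 (1).
The two groups share no amino acid, so total = 1 + 1 = 2.

2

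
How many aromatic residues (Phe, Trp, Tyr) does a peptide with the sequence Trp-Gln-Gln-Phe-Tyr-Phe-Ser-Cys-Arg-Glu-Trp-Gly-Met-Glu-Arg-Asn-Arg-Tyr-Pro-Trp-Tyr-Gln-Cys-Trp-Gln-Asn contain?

9

Matching residues: Trp1, Phe4, Tyr5, Phe6, Trp11, Tyr18, Trp20, Tyr21, Trp24.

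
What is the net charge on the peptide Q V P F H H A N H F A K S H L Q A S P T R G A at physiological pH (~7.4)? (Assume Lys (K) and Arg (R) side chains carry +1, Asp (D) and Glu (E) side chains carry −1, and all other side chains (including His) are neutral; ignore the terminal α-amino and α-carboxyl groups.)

Positive (K, R): K12, R21 → +2.
Negative (D, E): none → −0.
Net charge = (+2) + (−0) = +2.

+2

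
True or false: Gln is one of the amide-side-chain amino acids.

Only N (asparagine) and Q (glutamine) carry a side-chain carboxamide.
Glutamine is in this group.

True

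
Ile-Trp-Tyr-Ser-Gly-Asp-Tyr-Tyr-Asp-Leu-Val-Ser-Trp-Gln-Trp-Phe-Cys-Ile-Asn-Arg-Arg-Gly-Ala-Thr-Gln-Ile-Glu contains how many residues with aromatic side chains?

The aromatic amino acids are Phe (F, benzyl), Trp (W, indole), and Tyr (Y, phenol).
Matching residues: Trp2, Tyr3, Tyr7, Tyr8, Trp13, Trp15, Phe16.

7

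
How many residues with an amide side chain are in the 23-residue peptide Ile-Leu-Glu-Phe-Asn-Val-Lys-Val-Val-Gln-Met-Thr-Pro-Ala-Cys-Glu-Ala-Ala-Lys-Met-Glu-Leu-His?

2

Asparagine (N) and glutamine (Q) have uncharged amide side chains.
Matching residues: Asn5, Gln10.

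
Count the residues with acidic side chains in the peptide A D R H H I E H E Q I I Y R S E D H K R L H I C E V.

Aspartate (D) and glutamate (E) have carboxylic-acid side chains and are the acidic amino acids.
Matching residues: D2, E7, E9, E16, D17, E25.

6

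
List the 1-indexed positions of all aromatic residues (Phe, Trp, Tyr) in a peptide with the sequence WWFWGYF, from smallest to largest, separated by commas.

1, 2, 3, 4, 6, 7

Matching residues: W1, W2, F3, W4, Y6, F7.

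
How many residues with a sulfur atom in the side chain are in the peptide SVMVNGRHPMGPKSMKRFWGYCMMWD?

6

Only Cys (C) and Met (M) have a sulfur atom in the side chain.
Matching residues: M3, M10, M15, C22, M23, M24.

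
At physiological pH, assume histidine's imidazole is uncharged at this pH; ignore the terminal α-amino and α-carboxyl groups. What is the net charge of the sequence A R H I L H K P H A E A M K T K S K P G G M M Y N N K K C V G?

Near pH 7.4, K and R contribute +1 each, D and E contribute −1 each, and every other side chain (His included, as stated) is uncharged.
Positive (K, R): R2, K7, K14, K16, K18, K27, K28 → +7.
Negative (D, E): E11 → −1.
Net charge = (+7) + (−1) = +6.

+6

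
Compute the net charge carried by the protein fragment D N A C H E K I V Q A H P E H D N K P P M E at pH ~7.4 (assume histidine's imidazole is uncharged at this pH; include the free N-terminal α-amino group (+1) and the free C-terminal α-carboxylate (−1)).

At pH ~7.4 the Lys and Arg side chains are protonated (+1), the Asp and Glu side chains are deprotonated (−1), and with His taken as neutral all other side chains carry no charge.
Positive (K, R): K7, K18 → +2.
Negative (D, E): D1, E6, E14, D16, E22 → −5.
The N-terminus (+1) and C-terminus (−1) cancel.
Net charge = (+2) + (−5) = −3.

-3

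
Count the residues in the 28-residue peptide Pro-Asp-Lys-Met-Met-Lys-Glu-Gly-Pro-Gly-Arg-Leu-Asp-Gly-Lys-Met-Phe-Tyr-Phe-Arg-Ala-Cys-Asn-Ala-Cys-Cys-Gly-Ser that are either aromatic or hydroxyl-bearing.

4

Aromatic: F, W, Y. Hydroxyl-bearing: S, T, Y.
Aromatic residues here: Phe17, Tyr18, Phe19 (3).
Hydroxyl-bearing residues here: Tyr18, Ser28 (2).
Y is in both groups, so the 1 Y residue must not be double-counted.
Total = 3 + 2 − 1 = 4.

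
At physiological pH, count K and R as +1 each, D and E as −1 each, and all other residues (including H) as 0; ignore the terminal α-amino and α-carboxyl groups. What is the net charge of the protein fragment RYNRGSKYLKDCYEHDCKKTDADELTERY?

Positive (K, R): R1, R4, K7, K10, K18, K19, R28 → +7.
Negative (D, E): D11, E14, D16, D21, D23, E24, E27 → −7.
Net charge = (+7) + (−7) = 0.

0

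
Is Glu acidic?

Only D (aspartate) and E (glutamate) carry a side-chain carboxylic acid.
Glutamate is in this group.

Yes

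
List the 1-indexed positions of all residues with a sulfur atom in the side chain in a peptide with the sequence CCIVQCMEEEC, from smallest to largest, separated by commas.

1, 2, 6, 7, 11

Cysteine (C, thiol) and methionine (M, thioether) are the two sulfur-containing amino acids.
Matching residues: C1, C2, C6, M7, C11.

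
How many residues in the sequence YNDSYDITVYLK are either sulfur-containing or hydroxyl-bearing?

Sulfur-containing: C, M. Hydroxyl-bearing: S, T, Y.
Sulfur-containing residues here: none (0).
Hydroxyl-bearing residues here: Y1, S4, Y5, T8, Y10 (5).
The two groups share no amino acid, so total = 0 + 5 = 5.

5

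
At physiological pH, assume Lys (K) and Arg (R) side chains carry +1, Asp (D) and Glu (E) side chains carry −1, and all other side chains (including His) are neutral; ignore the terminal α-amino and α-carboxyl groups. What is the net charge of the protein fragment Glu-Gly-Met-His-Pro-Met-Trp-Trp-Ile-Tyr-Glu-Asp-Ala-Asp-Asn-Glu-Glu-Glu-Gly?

-7

Positive (K, R): none → +0.
Negative (D, E): Glu1, Glu11, Asp12, Asp14, Glu16, Glu17, Glu18 → −7.
Net charge = (+0) + (−7) = −7.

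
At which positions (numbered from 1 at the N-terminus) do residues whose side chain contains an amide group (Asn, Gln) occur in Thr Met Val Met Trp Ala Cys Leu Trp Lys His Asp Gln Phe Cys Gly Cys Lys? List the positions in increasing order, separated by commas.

Matching residues: Gln13.

13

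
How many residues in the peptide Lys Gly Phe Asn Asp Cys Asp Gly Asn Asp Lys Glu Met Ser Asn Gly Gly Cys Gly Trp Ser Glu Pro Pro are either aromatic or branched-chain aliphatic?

Aromatic: F, W, Y. Branched-chain aliphatic: I, L, V.
Aromatic residues here: Phe3, Trp20 (2).
Branched-chain aliphatic residues here: none (0).
The two groups share no amino acid, so total = 2 + 0 = 2.

2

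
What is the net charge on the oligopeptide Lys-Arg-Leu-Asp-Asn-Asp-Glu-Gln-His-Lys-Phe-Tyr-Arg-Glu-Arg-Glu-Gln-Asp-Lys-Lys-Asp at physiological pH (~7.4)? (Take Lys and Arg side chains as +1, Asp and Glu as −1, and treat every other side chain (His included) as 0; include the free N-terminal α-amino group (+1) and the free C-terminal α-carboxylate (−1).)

0

Positive (K, R): Lys1, Arg2, Lys10, Arg13, Arg15, Lys19, Lys20 → +7.
Negative (D, E): Asp4, Asp6, Glu7, Glu14, Glu16, Asp18, Asp21 → −7.
The N-terminus (+1) and C-terminus (−1) cancel.
Net charge = (+7) + (−7) = 0.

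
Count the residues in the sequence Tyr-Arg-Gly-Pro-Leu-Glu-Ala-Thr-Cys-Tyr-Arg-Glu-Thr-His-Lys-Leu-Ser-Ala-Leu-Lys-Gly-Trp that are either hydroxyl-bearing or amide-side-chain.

Hydroxyl-bearing: S, T, Y. Amide-side-chain: N, Q.
Hydroxyl-bearing residues here: Tyr1, Thr8, Tyr10, Thr13, Ser17 (5).
Amide-side-chain residues here: none (0).
The two groups share no amino acid, so total = 5 + 0 = 5.

5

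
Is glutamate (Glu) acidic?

Yes

Aspartate (D) and glutamate (E) have carboxylic-acid side chains and are the acidic amino acids.
Glutamate is in this group.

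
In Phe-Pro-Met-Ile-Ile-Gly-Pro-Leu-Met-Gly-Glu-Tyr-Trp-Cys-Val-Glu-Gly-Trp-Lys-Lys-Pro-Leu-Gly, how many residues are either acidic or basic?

4

Acidic: D, E. Basic: H, K, R.
Acidic residues here: Glu11, Glu16 (2).
Basic residues here: Lys19, Lys20 (2).
The two groups share no amino acid, so total = 2 + 2 = 4.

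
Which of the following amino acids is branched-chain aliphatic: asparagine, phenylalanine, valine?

valine

V, L, and I make up the branched-chain aliphatic group.
Of the listed options, only valine belongs to this group.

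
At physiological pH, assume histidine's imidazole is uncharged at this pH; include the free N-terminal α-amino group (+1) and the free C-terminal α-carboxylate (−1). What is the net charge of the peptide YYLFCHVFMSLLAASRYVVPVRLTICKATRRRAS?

Near pH 7.4, K and R contribute +1 each, D and E contribute −1 each, and every other side chain (His included, as stated) is uncharged.
Positive (K, R): R16, R22, K27, R30, R31, R32 → +6.
Negative (D, E): none → −0.
The N-terminus (+1) and C-terminus (−1) cancel.
Net charge = (+6) + (−0) = +6.

+6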